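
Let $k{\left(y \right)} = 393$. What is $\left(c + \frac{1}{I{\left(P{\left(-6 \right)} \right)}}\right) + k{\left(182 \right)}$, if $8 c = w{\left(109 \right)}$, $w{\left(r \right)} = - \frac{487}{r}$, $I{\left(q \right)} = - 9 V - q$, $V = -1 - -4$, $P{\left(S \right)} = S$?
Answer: $\frac{7185517}{18312} \approx 392.39$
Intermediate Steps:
$V = 3$ ($V = -1 + 4 = 3$)
$I{\left(q \right)} = -27 - q$ ($I{\left(q \right)} = \left(-9\right) 3 - q = -27 - q$)
$c = - \frac{487}{872}$ ($c = \frac{\left(-487\right) \frac{1}{109}}{8} = \frac{1}{8} \left(- \frac{487}{109}\right) = - \frac{487}{872} \approx -0.55849$)
$\left(c + \frac{1}{I{\left(P{\left(-6 \right)} \right)}}\right) + k{\left(182 \right)} = \left(- \frac{487}{872} + \frac{1}{-27 - -6}\right) + 393 = \left(- \frac{487}{872} + \frac{1}{-27 + 6}\right) + 393 = \left(- \frac{487}{872} + \frac{1}{-21}\right) + 393 = \left(- \frac{487}{872} - \frac{1}{21}\right) + 393 = - \frac{11099}{18312} + 393 = \frac{7185517}{18312}$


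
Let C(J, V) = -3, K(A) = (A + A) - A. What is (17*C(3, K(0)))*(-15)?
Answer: 765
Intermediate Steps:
K(A) = A (K(A) = 2*A - A = A)
(17*C(3, K(0)))*(-15) = (17*(-3))*(-15) = -51*(-15) = 765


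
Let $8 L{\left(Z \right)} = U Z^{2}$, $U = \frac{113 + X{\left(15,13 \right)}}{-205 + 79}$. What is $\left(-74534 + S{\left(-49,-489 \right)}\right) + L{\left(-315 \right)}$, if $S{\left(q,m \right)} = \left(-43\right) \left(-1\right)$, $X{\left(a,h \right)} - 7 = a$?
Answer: $- \frac{1404481}{16} \approx -87780.0$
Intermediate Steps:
$X{\left(a,h \right)} = 7 + a$
$S{\left(q,m \right)} = 43$
$U = - \frac{15}{14}$ ($U = \frac{113 + \left(7 + 15\right)}{-205 + 79} = \frac{113 + 22}{-126} = 135 \left(- \frac{1}{126}\right) = - \frac{15}{14} \approx -1.0714$)
$L{\left(Z \right)} = - \frac{15 Z^{2}}{112}$ ($L{\left(Z \right)} = \frac{\left(- \frac{15}{14}\right) Z^{2}}{8} = - \frac{15 Z^{2}}{112}$)
$\left(-74534 + S{\left(-49,-489 \right)}\right) + L{\left(-315 \right)} = \left(-74534 + 43\right) - \frac{15 \left(-315\right)^{2}}{112} = -74491 - \frac{212625}{16} = - \frac{1404481}{16}$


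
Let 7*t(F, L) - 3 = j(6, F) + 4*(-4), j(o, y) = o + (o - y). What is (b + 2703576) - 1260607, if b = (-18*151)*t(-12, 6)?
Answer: 10070885/7 ≈ 1.4387e+6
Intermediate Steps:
j(o, y) = -y + 2*o
t(F, L) = -⅐ - F/7 (t(F, L) = 3/7 + ((-F + 2*6) + 4*(-4))/7 = 3/7 + ((-F + 12) - 16)/7 = 3/7 + ((12 - F) - 16)/7 = 3/7 + (-4 - F)/7 = 3/7 + (-4/7 - F/7) = -⅐ - F/7)
b = -29898/7 (b = (-18*151)*(-⅐ - ⅐*(-12)) = -2718*(-⅐ + 12/7) = -2718*11/7 = -29898/7 ≈ -4271.1)
(b + 2703576) - 1260607 = (-29898/7 + 2703576) - 1260607 = 18895134/7 - 1260607 = 10070885/7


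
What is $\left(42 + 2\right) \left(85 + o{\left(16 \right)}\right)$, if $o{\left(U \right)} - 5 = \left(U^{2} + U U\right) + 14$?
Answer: $27104$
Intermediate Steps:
$o{\left(U \right)} = 19 + 2 U^{2}$ ($o{\left(U \right)} = 5 + \left(\left(U^{2} + U U\right) + 14\right) = 5 + \left(\left(U^{2} + U^{2}\right) + 14\right) = 5 + \left(2 U^{2} + 14\right) = 5 + \left(14 + 2 U^{2}\right) = 19 + 2 U^{2}$)
$\left(42 + 2\right) \left(85 + o{\left(16 \right)}\right) = \left(42 + 2\right) \left(85 + \left(19 + 2 \cdot 16^{2}\right)\right) = 44 \left(85 + \left(19 + 2 \cdot 256\right)\right) = 44 \left(85 + \left(19 + 512\right)\right) = 44 \left(85 + 531\right) = 44 \cdot 616 = 27104$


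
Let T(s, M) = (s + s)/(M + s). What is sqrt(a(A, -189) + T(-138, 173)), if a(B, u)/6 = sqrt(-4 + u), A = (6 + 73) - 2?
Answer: sqrt(-9660 + 7350*I*sqrt(193))/35 ≈ 6.158 + 6.768*I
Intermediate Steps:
T(s, M) = 2*s/(M + s) (T(s, M) = (2*s)/(M + s) = 2*s/(M + s))
A = 77 (A = 79 - 2 = 77)
a(B, u) = 6*sqrt(-4 + u)
sqrt(a(A, -189) + T(-138, 173)) = sqrt(6*sqrt(-4 - 189) + 2*(-138)/(173 - 138)) = sqrt(6*sqrt(-193) + 2*(-138)/35) = sqrt(6*(I*sqrt(193)) + 2*(-138)*(1/35)) = sqrt(6*I*sqrt(193) - 276/35) = sqrt(-276/35 + 6*I*sqrt(193))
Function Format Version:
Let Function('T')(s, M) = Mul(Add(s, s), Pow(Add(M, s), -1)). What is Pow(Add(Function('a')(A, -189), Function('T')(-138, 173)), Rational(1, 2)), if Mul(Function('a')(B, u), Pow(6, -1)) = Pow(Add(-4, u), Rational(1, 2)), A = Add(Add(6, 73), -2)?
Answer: Mul(Rational(1, 35), Pow(Add(-9660, Mul(7350, I, Pow(193, Rational(1, 2)))), Rational(1, 2))) ≈ Add(6.1580, Mul(6.7680, I))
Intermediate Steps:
Function('T')(s, M) = Mul(2, s, Pow(Add(M, s), -1)) (Function('T')(s, M) = Mul(Mul(2, s), Pow(Add(M, s), -1)) = Mul(2, s, Pow(Add(M, s), -1)))
A = 77 (A = Add(79, -2) = 77)
Function('a')(B, u) = Mul(6, Pow(Add(-4, u), Rational(1, 2)))
Pow(Add(Function('a')(A, -189), Function('T')(-138, 173)), Rational(1, 2)) = Pow(Add(Mul(6, Pow(Add(-4, -189), Rational(1, 2))), Mul(2, -138, Pow(Add(173, -138), -1))), Rational(1, 2)) = Pow(Add(Mul(6, Pow(-193, Rational(1, 2))), Mul(2, -138, Pow(35, -1))), Rational(1, 2)) = Pow(Add(Mul(6, Mul(I, Pow(193, Rational(1, 2)))), Mul(2, -138, Rational(1, 35))), Rational(1, 2)) = Pow(Add(Mul(6, I, Pow(193, Rational(1, 2))), Rational(-276, 35)), Rational(1, 2)) = Pow(Add(Rational(-276, 35), Mul(6, I, Pow(193, Rational(1, 2)))), Rational(1, 2))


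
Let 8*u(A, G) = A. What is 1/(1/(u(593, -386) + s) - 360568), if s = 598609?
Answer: -4789465/1726927816112 ≈ -2.7734e-6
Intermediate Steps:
u(A, G) = A/8
1/(1/(u(593, -386) + s) - 360568) = 1/(1/((⅛)*593 + 598609) - 360568) = 1/(1/(593/8 + 598609) - 360568) = 1/(1/(4789465/8) - 360568) = 1/(8/4789465 - 360568) = 1/(-1726927816112/4789465) = -4789465/1726927816112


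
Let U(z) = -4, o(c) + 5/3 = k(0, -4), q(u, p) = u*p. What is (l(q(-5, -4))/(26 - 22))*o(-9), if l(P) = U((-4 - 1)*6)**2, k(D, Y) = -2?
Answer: -44/3 ≈ -14.667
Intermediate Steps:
q(u, p) = p*u
o(c) = -11/3 (o(c) = -5/3 - 2 = -11/3)
l(P) = 16 (l(P) = (-4)**2 = 16)
(l(q(-5, -4))/(26 - 22))*o(-9) = (16/(26 - 22))*(-11/3) = (16/4)*(-11/3) = (16*(1/4))*(-11/3) = 4*(-11/3) = -44/3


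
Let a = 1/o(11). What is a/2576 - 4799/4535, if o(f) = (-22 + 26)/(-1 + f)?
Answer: -24701773/23364320 ≈ -1.0572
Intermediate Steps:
o(f) = 4/(-1 + f)
a = 5/2 (a = 1/(4/(-1 + 11)) = 1/(4/10) = 1/(4*(⅒)) = 1/(⅖) = 5/2 ≈ 2.5000)
a/2576 - 4799/4535 = (5/2)/2576 - 4799/4535 = (5/2)*(1/2576) - 4799*1/4535 = 5/5152 - 4799/4535 = -24701773/23364320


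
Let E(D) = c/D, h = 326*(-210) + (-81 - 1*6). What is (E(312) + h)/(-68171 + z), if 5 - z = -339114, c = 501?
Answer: -7128721/28178592 ≈ -0.25298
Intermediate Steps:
h = -68547 (h = -68460 + (-81 - 6) = -68460 - 87 = -68547)
E(D) = 501/D
z = 339119 (z = 5 - 1*(-339114) = 5 + 339114 = 339119)
(E(312) + h)/(-68171 + z) = (501/312 - 68547)/(-68171 + 339119) = (501*(1/312) - 68547)/270948 = (167/104 - 68547)*(1/270948) = -7128721/104*1/270948 = -7128721/28178592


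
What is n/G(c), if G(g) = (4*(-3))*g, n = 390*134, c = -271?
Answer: 4355/271 ≈ 16.070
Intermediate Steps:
n = 52260
G(g) = -12*g
n/G(c) = 52260/((-12*(-271))) = 52260/3252 = 52260*(1/3252) = 4355/271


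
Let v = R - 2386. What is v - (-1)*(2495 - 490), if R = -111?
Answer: -492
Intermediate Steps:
v = -2497 (v = -111 - 2386 = -2497)
v - (-1)*(2495 - 490) = -2497 - (-1)*(2495 - 490) = -2497 - (-1)*2005 = -2497 - 1*(-2005) = -2497 + 2005 = -492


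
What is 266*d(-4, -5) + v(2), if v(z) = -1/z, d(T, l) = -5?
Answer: -2661/2 ≈ -1330.5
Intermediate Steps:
266*d(-4, -5) + v(2) = 266*(-5) - 1/2 = -1330 - 1*½ = -1330 - ½ = -2661/2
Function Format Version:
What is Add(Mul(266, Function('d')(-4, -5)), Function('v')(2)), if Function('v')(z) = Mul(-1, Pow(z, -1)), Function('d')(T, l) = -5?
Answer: Rational(-2661, 2) ≈ -1330.5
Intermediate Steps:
Add(Mul(266, Function('d')(-4, -5)), Function('v')(2)) = Add(Mul(266, -5), Mul(-1, Pow(2, -1))) = Add(-1330, Mul(-1, Rational(1, 2))) = Add(-1330, Rational(-1, 2)) = Rational(-2661, 2)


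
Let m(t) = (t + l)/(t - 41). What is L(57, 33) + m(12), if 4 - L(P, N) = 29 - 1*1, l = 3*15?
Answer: -753/29 ≈ -25.966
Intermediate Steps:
l = 45
L(P, N) = -24 (L(P, N) = 4 - (29 - 1*1) = 4 - (29 - 1) = 4 - 1*28 = 4 - 28 = -24)
m(t) = (45 + t)/(-41 + t) (m(t) = (t + 45)/(t - 41) = (45 + t)/(-41 + t))
L(57, 33) + m(12) = -24 + (45 + 12)/(-41 + 12) = -24 + 57/(-29) = -24 - 1/29*57 = -24 - 57/29 = -753/29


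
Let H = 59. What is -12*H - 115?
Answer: -823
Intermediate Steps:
-12*H - 115 = -12*59 - 115 = -708 - 115 = -823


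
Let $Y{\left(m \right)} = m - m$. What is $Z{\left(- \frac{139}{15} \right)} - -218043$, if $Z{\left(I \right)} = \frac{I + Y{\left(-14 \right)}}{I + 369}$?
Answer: $\frac{1176559889}{5396} \approx 2.1804 \cdot 10^{5}$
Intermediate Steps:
$Y{\left(m \right)} = 0$
$Z{\left(I \right)} = \frac{I}{369 + I}$ ($Z{\left(I \right)} = \frac{I + 0}{I + 369} = \frac{I}{369 + I}$)
$Z{\left(- \frac{139}{15} \right)} - -218043 = \frac{\left(-139\right) \frac{1}{15}}{369 - \frac{139}{15}} - -218043 = \frac{\left(-139\right) \frac{1}{15}}{369 - \frac{139}{15}} + 218043 = - \frac{139}{15 \left(369 - \frac{139}{15}\right)} + 218043 = - \frac{139}{15 \cdot \frac{5396}{15}} + 218043 = \left(- \frac{139}{15}\right) \frac{15}{5396} + 218043 = - \frac{139}{5396} + 218043 = \frac{1176559889}{5396}$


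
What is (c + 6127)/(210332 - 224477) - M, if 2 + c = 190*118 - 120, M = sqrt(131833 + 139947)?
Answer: -1895/943 - 2*sqrt(67945) ≈ -523.33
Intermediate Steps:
M = 2*sqrt(67945) (M = sqrt(271780) = 2*sqrt(67945) ≈ 521.33)
c = 22298 (c = -2 + (190*118 - 120) = -2 + (22420 - 120) = -2 + 22300 = 22298)
(c + 6127)/(210332 - 224477) - M = (22298 + 6127)/(210332 - 224477) - 2*sqrt(67945) = 28425/(-14145) - 2*sqrt(67945) = 28425*(-1/14145) - 2*sqrt(67945) = -1895/943 - 2*sqrt(67945)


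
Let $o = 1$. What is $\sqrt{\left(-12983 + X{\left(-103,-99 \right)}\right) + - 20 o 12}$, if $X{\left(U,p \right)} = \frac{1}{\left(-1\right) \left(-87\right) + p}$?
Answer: $\frac{i \sqrt{476031}}{6} \approx 114.99 i$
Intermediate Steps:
$X{\left(U,p \right)} = \frac{1}{87 + p}$
$\sqrt{\left(-12983 + X{\left(-103,-99 \right)}\right) + - 20 o 12} = \sqrt{\left(-12983 + \frac{1}{87 - 99}\right) + \left(-20\right) 1 \cdot 12} = \sqrt{\left(-12983 + \frac{1}{-12}\right) - 240} = \sqrt{\left(-12983 - \frac{1}{12}\right) - 240} = \sqrt{- \frac{155797}{12} - 240} = \sqrt{- \frac{158677}{12}} = \frac{i \sqrt{476031}}{6}$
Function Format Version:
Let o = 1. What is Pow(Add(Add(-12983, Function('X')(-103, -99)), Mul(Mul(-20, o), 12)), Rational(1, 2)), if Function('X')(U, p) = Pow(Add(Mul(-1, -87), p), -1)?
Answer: Mul(Rational(1, 6), I, Pow(476031, Rational(1, 2))) ≈ Mul(114.99, I)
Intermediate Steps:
Function('X')(U, p) = Pow(Add(87, p), -1)
Pow(Add(Add(-12983, Function('X')(-103, -99)), Mul(Mul(-20, o), 12)), Rational(1, 2)) = Pow(Add(Add(-12983, Pow(Add(87, -99), -1)), Mul(Mul(-20, 1), 12)), Rational(1, 2)) = Pow(Add(Add(-12983, Pow(-12, -1)), Mul(-20, 12)), Rational(1, 2)) = Pow(Add(Add(-12983, Rational(-1, 12)), -240), Rational(1, 2)) = Pow(Add(Rational(-155797, 12), -240), Rational(1, 2)) = Pow(Rational(-158677, 12), Rational(1, 2)) = Mul(Rational(1, 6), I, Pow(476031, Rational(1, 2)))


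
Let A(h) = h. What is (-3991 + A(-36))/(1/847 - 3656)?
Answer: 3410869/3096631 ≈ 1.1015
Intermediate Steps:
(-3991 + A(-36))/(1/847 - 3656) = (-3991 - 36)/(1/847 - 3656) = -4027/(1/847 - 3656) = -4027/(-3096631/847) = -4027*(-847/3096631) = 3410869/3096631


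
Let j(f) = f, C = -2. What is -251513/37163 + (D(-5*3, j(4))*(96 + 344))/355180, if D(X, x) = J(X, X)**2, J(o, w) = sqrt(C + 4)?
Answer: -637854885/94282531 ≈ -6.7654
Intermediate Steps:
J(o, w) = sqrt(2) (J(o, w) = sqrt(-2 + 4) = sqrt(2))
D(X, x) = 2 (D(X, x) = (sqrt(2))**2 = 2)
-251513/37163 + (D(-5*3, j(4))*(96 + 344))/355180 = -251513/37163 + (2*(96 + 344))/355180 = -251513*1/37163 + (2*440)*(1/355180) = -251513/37163 + 880*(1/355180) = -251513/37163 + 44/17759 = -637854885/94282531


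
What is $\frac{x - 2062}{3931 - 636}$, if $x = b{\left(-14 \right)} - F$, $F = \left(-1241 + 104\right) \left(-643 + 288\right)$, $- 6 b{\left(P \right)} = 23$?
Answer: $- \frac{486841}{3954} \approx -123.13$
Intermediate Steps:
$b{\left(P \right)} = - \frac{23}{6}$ ($b{\left(P \right)} = \left(- \frac{1}{6}\right) 23 = - \frac{23}{6}$)
$F = 403635$ ($F = \left(-1137\right) \left(-355\right) = 403635$)
$x = - \frac{2421833}{6}$ ($x = - \frac{23}{6} - 403635 = - \frac{2421833}{6} \approx -4.0364 \cdot 10^{5}$)
$\frac{x - 2062}{3931 - 636} = \frac{- \frac{2421833}{6} - 2062}{3931 - 636} = - \frac{2434205}{6 \cdot 3295} = \left(- \frac{2434205}{6}\right) \frac{1}{3295} = - \frac{486841}{3954}$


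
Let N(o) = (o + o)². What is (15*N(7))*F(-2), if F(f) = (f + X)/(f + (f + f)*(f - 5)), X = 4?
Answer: 2940/13 ≈ 226.15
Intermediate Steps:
F(f) = (4 + f)/(f + 2*f*(-5 + f)) (F(f) = (f + 4)/(f + (f + f)*(f - 5)) = (4 + f)/(f + (2*f)*(-5 + f)) = (4 + f)/(f + 2*f*(-5 + f)))
N(o) = 4*o² (N(o) = (2*o)² = 4*o²)
(15*N(7))*F(-2) = (15*(4*7²))*((4 - 2)/((-2)*(-9 + 2*(-2)))) = (15*(4*49))*(-½*2/(-9 - 4)) = (15*196)*(-½*2/(-13)) = 2940*(-½*(-1/13)*2) = 2940*(1/13) = 2940/13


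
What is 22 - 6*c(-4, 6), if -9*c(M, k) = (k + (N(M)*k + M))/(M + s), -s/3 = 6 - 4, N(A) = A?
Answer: 352/15 ≈ 23.467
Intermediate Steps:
s = -6 (s = -3*(6 - 4) = -3*2 = -6)
c(M, k) = -(M + k + M*k)/(9*(-6 + M)) (c(M, k) = -(k + (M*k + M))/(9*(M - 6)) = -(k + (M + M*k))/(9*(-6 + M)) = -(M + k + M*k)/(9*(-6 + M)))
22 - 6*c(-4, 6) = 22 - 2*(-1*(-4) - 1*6 - 1*(-4)*6)/(3*(-6 - 4)) = 22 - 2*(4 - 6 + 24)/(3*(-10)) = 22 - 2*(-1)*22/(3*10) = 22 - 6*(-11/45) = 22 + 22/15 = 352/15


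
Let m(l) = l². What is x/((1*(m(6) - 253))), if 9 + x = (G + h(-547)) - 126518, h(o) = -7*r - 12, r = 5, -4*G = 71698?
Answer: 288997/434 ≈ 665.89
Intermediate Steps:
G = -35849/2 (G = -¼*71698 = -35849/2 ≈ -17925.)
h(o) = -47 (h(o) = -7*5 - 12 = -35 - 12 = -47)
x = -288997/2 (x = -9 + ((-35849/2 - 47) - 126518) = -9 + (-35943/2 - 126518) = -9 - 288979/2 = -288997/2 ≈ -1.4450e+5)
x/((1*(m(6) - 253))) = -288997/(2*(6² - 253)) = -288997/(2*(36 - 253)) = -288997/(2*(1*(-217))) = -288997/2/(-217) = -288997/2*(-1/217) = 288997/434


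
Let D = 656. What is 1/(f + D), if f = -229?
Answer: 1/427 ≈ 0.0023419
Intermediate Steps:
1/(f + D) = 1/(-229 + 656) = 1/427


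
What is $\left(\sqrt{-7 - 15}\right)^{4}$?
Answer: $484$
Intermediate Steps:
$\left(\sqrt{-7 - 15}\right)^{4} = \left(\sqrt{-22}\right)^{4} = \left(i \sqrt{22}\right)^{4} = 484$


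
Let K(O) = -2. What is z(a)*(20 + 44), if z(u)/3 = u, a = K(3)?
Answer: -384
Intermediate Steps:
a = -2
z(u) = 3*u
z(a)*(20 + 44) = (3*(-2))*(20 + 44) = -6*64 = -384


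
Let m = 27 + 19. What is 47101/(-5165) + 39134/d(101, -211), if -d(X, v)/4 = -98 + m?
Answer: 96165051/537160 ≈ 179.02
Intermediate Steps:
m = 46
d(X, v) = 208 (d(X, v) = -4*(-98 + 46) = -4*(-52) = 208)
47101/(-5165) + 39134/d(101, -211) = 47101/(-5165) + 39134/208 = 47101*(-1/5165) + 39134*(1/208) = -47101/5165 + 19567/104 = 96165051/537160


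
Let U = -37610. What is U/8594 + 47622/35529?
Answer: -154497037/50889371 ≈ -3.0359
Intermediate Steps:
U/8594 + 47622/35529 = -37610/8594 + 47622/35529 = -37610*1/8594 + 47622*(1/35529) = -18805/4297 + 15874/11843 = -154497037/50889371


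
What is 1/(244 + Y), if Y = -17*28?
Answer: -1/232 ≈ -0.0043103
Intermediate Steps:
Y = -476
1/(244 + Y) = 1/(244 - 476) = 1/(-232) = -1/232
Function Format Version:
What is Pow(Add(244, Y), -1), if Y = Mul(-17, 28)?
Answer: Rational(-1, 232) ≈ -0.0043103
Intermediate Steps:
Y = -476
Pow(Add(244, Y), -1) = Pow(Add(244, -476), -1) = Pow(-232, -1) = Rational(-1, 232)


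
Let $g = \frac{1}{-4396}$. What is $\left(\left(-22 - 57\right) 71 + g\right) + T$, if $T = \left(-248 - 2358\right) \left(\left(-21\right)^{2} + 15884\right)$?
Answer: $- \frac{187043465365}{4396} \approx -4.2549 \cdot 10^{7}$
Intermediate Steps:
$g = - \frac{1}{4396} \approx -0.00022748$
$T = -42542950$ ($T = - 2606 \left(441 + 15884\right) = \left(-2606\right) 16325 = -42542950$)
$\left(\left(-22 - 57\right) 71 + g\right) + T = \left(\left(-22 - 57\right) 71 - \frac{1}{4396}\right) - 42542950 = \left(\left(-79\right) 71 - \frac{1}{4396}\right) - 42542950 = \left(-5609 - \frac{1}{4396}\right) - 42542950 = - \frac{24657165}{4396} - 42542950 = - \frac{187043465365}{4396}$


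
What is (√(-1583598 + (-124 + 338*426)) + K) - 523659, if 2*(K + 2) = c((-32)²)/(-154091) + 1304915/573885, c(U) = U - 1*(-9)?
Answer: -9261502181366921/17686102707 + I*√1439734 ≈ -5.2366e+5 + 1199.9*I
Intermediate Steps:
c(U) = 9 + U (c(U) = U + 9 = 9 + U)
K = -15323922008/17686102707 (K = -2 + ((9 + (-32)²)/(-154091) + 1304915/573885)/2 = -2 + ((9 + 1024)*(-1/154091) + 1304915*(1/573885))/2 = -2 + (1033*(-1/154091) + 260983/114777)/2 = -2 + (-1033/154091 + 260983/114777)/2 = -2 + (½)*(40096566812/17686102707) = -2 + 20048283406/17686102707 = -15323922008/17686102707 ≈ -0.86644)
(√(-1583598 + (-124 + 338*426)) + K) - 523659 = (√(-1583598 + (-124 + 338*426)) - 15323922008/17686102707) - 523659 = (√(-1583598 + (-124 + 143988)) - 15323922008/17686102707) - 523659 = (√(-1583598 + 143864) - 15323922008/17686102707) - 523659 = (√(-1439734) - 15323922008/17686102707) - 523659 = (I*√1439734 - 15323922008/17686102707) - 523659 = (-15323922008/17686102707 + I*√1439734) - 523659 = -9261502181366921/17686102707 + I*√1439734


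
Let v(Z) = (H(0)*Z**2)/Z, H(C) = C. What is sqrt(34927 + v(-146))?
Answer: sqrt(34927) ≈ 186.89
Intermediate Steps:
v(Z) = 0 (v(Z) = (0*Z**2)/Z = 0/Z = 0)
sqrt(34927 + v(-146)) = sqrt(34927 + 0) = sqrt(34927)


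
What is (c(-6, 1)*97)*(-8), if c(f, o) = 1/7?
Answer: -776/7 ≈ -110.86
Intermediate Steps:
c(f, o) = ⅐
(c(-6, 1)*97)*(-8) = ((⅐)*97)*(-8) = (97/7)*(-8) = -776/7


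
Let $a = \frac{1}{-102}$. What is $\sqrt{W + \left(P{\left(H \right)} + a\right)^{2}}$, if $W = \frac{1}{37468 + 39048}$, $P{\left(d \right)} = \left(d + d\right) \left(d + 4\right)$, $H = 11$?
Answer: $\frac{5 \sqrt{16582383079349626}}{1951158} \approx 329.99$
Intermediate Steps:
$a = - \frac{1}{102} \approx -0.0098039$
$P{\left(d \right)} = 2 d \left(4 + d\right)$
$W = \frac{1}{76516} \approx 1.3069 \cdot 10^{-5}$
$\sqrt{W + \left(P{\left(H \right)} + a\right)^{2}} = \sqrt{\frac{1}{76516} + \left(2 \cdot 11 \left(4 + 11\right) - \frac{1}{102}\right)^{2}} = \sqrt{\frac{1}{76516} + \left(2 \cdot 11 \cdot 15 - \frac{1}{102}\right)^{2}} = \sqrt{\frac{1}{76516} + \left(330 - \frac{1}{102}\right)^{2}} = \sqrt{\frac{1}{76516} + \left(\frac{33659}{102}\right)^{2}} = \sqrt{\frac{1}{76516} + \frac{1132928281}{10404}} = \sqrt{\frac{10835892544925}{99509058}} = \frac{5 \sqrt{16582383079349626}}{1951158}$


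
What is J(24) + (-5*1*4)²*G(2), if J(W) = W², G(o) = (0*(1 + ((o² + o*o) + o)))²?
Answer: 576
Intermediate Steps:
G(o) = 0 (G(o) = (0*(1 + ((o² + o²) + o)))² = (0*(1 + (2*o² + o)))² = (0*(1 + (o + 2*o²)))² = (0*(1 + o + 2*o²))² = 0² = 0)
J(24) + (-5*1*4)²*G(2) = 24² + (-5*1*4)²*0 = 576 + (-5*4)²*0 = 576 + (-20)²*0 = 576 + 400*0 = 576 + 0 = 576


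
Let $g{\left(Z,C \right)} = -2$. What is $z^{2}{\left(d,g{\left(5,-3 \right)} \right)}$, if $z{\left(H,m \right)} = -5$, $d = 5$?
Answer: $25$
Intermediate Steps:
$z^{2}{\left(d,g{\left(5,-3 \right)} \right)} = \left(-5\right)^{2} = 25$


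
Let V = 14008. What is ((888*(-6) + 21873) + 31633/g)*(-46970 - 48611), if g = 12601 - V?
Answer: -317426986106/201 ≈ -1.5792e+9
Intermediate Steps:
g = -1407 (g = 12601 - 1*14008 = 12601 - 14008 = -1407)
((888*(-6) + 21873) + 31633/g)*(-46970 - 48611) = ((888*(-6) + 21873) + 31633/(-1407))*(-46970 - 48611) = ((-5328 + 21873) + 31633*(-1/1407))*(-95581) = (16545 - 4519/201)*(-95581) = (3321026/201)*(-95581) = -317426986106/201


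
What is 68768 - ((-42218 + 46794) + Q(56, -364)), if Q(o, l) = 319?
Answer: 63873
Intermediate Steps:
68768 - ((-42218 + 46794) + Q(56, -364)) = 68768 - ((-42218 + 46794) + 319) = 68768 - (4576 + 319) = 68768 - 1*4895 = 68768 - 4895 = 63873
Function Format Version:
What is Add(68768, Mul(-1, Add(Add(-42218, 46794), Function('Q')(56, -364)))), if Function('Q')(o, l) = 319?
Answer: 63873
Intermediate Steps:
Add(68768, Mul(-1, Add(Add(-42218, 46794), Function('Q')(56, -364)))) = Add(68768, Mul(-1, Add(Add(-42218, 46794), 319))) = Add(68768, Mul(-1, Add(4576, 319))) = Add(68768, Mul(-1, 4895)) = Add(68768, -4895) = 63873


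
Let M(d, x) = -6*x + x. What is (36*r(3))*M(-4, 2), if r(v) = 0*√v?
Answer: 0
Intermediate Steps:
M(d, x) = -5*x
r(v) = 0
(36*r(3))*M(-4, 2) = (36*0)*(-5*2) = 0*(-10) = 0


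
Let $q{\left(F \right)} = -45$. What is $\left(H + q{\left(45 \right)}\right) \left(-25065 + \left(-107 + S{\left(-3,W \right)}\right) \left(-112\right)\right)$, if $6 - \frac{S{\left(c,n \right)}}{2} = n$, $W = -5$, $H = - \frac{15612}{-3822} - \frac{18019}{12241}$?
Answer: $\frac{5137860120870}{7797517} \approx 6.5891 \cdot 10^{5}$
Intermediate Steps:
$H = \frac{20372979}{7797517}$ ($H = \left(-15612\right) \left(- \frac{1}{3822}\right) - \frac{18019}{12241} = \frac{2602}{637} - \frac{18019}{12241} = \frac{20372979}{7797517} \approx 2.6128$)
$S{\left(c,n \right)} = 12 - 2 n$
$\left(H + q{\left(45 \right)}\right) \left(-25065 + \left(-107 + S{\left(-3,W \right)}\right) \left(-112\right)\right) = \left(\frac{20372979}{7797517} - 45\right) \left(-25065 + \left(-107 + \left(12 - -10\right)\right) \left(-112\right)\right) = - \frac{330515286 \left(-25065 + \left(-107 + \left(12 + 10\right)\right) \left(-112\right)\right)}{7797517} = - \frac{330515286 \left(-25065 + \left(-107 + 22\right) \left(-112\right)\right)}{7797517} = - \frac{330515286 \left(-25065 - -9520\right)}{7797517} = - \frac{330515286 \left(-25065 + 9520\right)}{7797517} = \left(- \frac{330515286}{7797517}\right) \left(-15545\right) = \frac{5137860120870}{7797517}$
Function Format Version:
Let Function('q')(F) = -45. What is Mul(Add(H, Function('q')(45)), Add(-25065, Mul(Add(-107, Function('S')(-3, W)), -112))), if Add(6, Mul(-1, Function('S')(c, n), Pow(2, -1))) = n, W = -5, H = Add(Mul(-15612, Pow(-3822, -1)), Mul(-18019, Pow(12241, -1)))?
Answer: Rational(5137860120870, 7797517) ≈ 6.5891e+5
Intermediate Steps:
H = Rational(20372979, 7797517) (H = Add(Mul(-15612, Rational(-1, 3822)), Mul(-18019, Rational(1, 12241))) = Add(Rational(2602, 637), Rational(-18019, 12241)) = Rational(20372979, 7797517) ≈ 2.6128)
Function('S')(c, n) = Add(12, Mul(-2, n))
Mul(Add(H, Function('q')(45)), Add(-25065, Mul(Add(-107, Function('S')(-3, W)), -112))) = Mul(Add(Rational(20372979, 7797517), -45), Add(-25065, Mul(Add(-107, Add(12, Mul(-2, -5))), -112))) = Mul(Rational(-330515286, 7797517), Add(-25065, Mul(Add(-107, Add(12, 10)), -112))) = Mul(Rational(-330515286, 7797517), Add(-25065, Mul(Add(-107, 22), -112))) = Mul(Rational(-330515286, 7797517), Add(-25065, Mul(-85, -112))) = Mul(Rational(-330515286, 7797517), Add(-25065, 9520)) = Mul(Rational(-330515286, 7797517), -15545) = Rational(5137860120870, 7797517)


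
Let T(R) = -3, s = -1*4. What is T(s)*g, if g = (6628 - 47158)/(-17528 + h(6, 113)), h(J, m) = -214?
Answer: -20265/2957 ≈ -6.8532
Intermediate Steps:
s = -4
g = 6755/2957 (g = (6628 - 47158)/(-17528 - 214) = -40530/(-17742) = -40530*(-1/17742) = 6755/2957 ≈ 2.2844)
T(s)*g = -3*6755/2957 = -20265/2957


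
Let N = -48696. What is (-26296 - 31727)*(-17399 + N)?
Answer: 3835030185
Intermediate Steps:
(-26296 - 31727)*(-17399 + N) = (-26296 - 31727)*(-17399 - 48696) = -58023*(-66095) = 3835030185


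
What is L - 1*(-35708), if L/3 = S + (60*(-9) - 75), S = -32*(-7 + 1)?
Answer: 34439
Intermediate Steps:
S = 192 (S = -32*(-6) = 192)
L = -1269 (L = 3*(192 + (60*(-9) - 75)) = 3*(192 + (-540 - 75)) = 3*(192 - 615) = 3*(-423) = -1269)
L - 1*(-35708) = -1269 - 1*(-35708) = -1269 + 35708 = 34439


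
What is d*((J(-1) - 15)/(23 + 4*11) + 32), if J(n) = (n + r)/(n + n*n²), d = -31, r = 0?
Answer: -132029/134 ≈ -985.29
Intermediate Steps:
J(n) = n/(n + n³) (J(n) = (n + 0)/(n + n*n²) = n/(n + n³))
d*((J(-1) - 15)/(23 + 4*11) + 32) = -31*((1/(1 + (-1)²) - 15)/(23 + 4*11) + 32) = -31*((1/(1 + 1) - 15)/(23 + 44) + 32) = -31*((1/2 - 15)/67 + 32) = -31*((½ - 15)*(1/67) + 32) = -31*(-29/2*1/67 + 32) = -31*(-29/134 + 32) = -31*4259/134 = -132029/134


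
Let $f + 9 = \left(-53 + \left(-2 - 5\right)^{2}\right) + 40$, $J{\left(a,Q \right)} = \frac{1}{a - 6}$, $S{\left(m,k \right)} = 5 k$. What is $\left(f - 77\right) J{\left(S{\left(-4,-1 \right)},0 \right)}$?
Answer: $\frac{50}{11} \approx 4.5455$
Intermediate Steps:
$J{\left(a,Q \right)} = \frac{1}{-6 + a}$
$f = 27$ ($f = -9 + \left(\left(-53 + \left(-2 - 5\right)^{2}\right) + 40\right) = -9 + \left(\left(-53 + \left(-7\right)^{2}\right) + 40\right) = -9 + \left(\left(-53 + 49\right) + 40\right) = -9 + \left(-4 + 40\right) = -9 + 36 = 27$)
$\left(f - 77\right) J{\left(S{\left(-4,-1 \right)},0 \right)} = \frac{27 - 77}{-6 + 5 \left(-1\right)} = - \frac{50}{-6 - 5} = - \frac{50}{-11} = \left(-50\right) \left(- \frac{1}{11}\right) = \frac{50}{11}$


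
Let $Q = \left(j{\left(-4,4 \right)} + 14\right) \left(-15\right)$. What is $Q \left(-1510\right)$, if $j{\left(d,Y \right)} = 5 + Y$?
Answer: $520950$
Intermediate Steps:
$Q = -345$ ($Q = \left(\left(5 + 4\right) + 14\right) \left(-15\right) = \left(9 + 14\right) \left(-15\right) = 23 \left(-15\right) = -345$)
$Q \left(-1510\right) = \left(-345\right) \left(-1510\right) = 520950$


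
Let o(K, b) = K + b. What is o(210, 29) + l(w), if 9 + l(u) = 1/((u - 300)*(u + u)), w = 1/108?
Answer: 7445938/32399 ≈ 229.82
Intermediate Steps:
w = 1/108 ≈ 0.0092593
l(u) = -9 + 1/(2*u*(-300 + u)) (l(u) = -9 + 1/((u - 300)*(u + u)) = -9 + 1/((-300 + u)*(2*u)) = -9 + 1/(2*u*(-300 + u)))
o(210, 29) + l(w) = (210 + 29) + (1 - 18*(1/108)² + 5400*(1/108))/(2*(1/108)*(-300 + 1/108)) = 239 + (½)*108*(1 - 18*1/11664 + 50)/(-32399/108) = 239 + (½)*108*(-108/32399)*(1 - 1/648 + 50) = 239 + (½)*108*(-108/32399)*(33047/648) = 239 - 297423/32399 = 7445938/32399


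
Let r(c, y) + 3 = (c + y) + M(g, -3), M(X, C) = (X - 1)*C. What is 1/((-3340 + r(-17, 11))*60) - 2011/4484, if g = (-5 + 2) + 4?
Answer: -50511853/112626870 ≈ -0.44849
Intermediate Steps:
g = 1 (g = -3 + 4 = 1)
M(X, C) = C*(-1 + X) (M(X, C) = (-1 + X)*C = C*(-1 + X))
r(c, y) = -3 + c + y (r(c, y) = -3 + ((c + y) - 3*(-1 + 1)) = -3 + ((c + y) - 3*0) = -3 + ((c + y) + 0) = -3 + (c + y) = -3 + c + y)
1/((-3340 + r(-17, 11))*60) - 2011/4484 = 1/(-3340 + (-3 - 17 + 11)*60) - 2011/4484 = (1/60)/(-3340 - 9) - 2011*1/4484 = (1/60)/(-3349) - 2011/4484 = -1/3349*1/60 - 2011/4484 = -1/200940 - 2011/4484 = -50511853/112626870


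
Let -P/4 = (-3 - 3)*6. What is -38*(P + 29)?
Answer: -6574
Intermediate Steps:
P = 144 (P = -4*(-3 - 3)*6 = -(-24)*6 = -4*(-36) = 144)
-38*(P + 29) = -38*(144 + 29) = -38*173 = -6574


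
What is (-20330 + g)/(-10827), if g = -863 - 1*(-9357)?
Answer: 11836/10827 ≈ 1.0932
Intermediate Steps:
g = 8494 (g = -863 + 9357 = 8494)
(-20330 + g)/(-10827) = (-20330 + 8494)/(-10827) = -11836*(-1/10827) = 11836/10827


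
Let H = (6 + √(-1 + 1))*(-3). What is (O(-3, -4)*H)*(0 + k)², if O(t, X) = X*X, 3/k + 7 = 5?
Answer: -648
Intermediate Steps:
k = -3/2 (k = 3/(-7 + 5) = 3/(-2) = 3*(-½) = -3/2 ≈ -1.5000)
O(t, X) = X²
H = -18 (H = (6 + √0)*(-3) = (6 + 0)*(-3) = 6*(-3) = -18)
(O(-3, -4)*H)*(0 + k)² = ((-4)²*(-18))*(0 - 3/2)² = (16*(-18))*(-3/2)² = -288*9/4 = -648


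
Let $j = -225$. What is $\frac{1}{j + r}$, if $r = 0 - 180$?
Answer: $- \frac{1}{405} \approx -0.0024691$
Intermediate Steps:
$r = -180$ ($r = 0 - 180 = -180$)
$\frac{1}{j + r} = \frac{1}{-225 - 180} = \frac{1}{-405} = - \frac{1}{405}$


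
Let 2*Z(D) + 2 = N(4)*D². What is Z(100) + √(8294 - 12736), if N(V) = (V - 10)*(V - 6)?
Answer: 59999 + I*√4442 ≈ 59999.0 + 66.648*I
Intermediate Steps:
N(V) = (-10 + V)*(-6 + V)
Z(D) = -1 + 6*D² (Z(D) = -1 + ((60 + 4² - 16*4)*D²)/2 = -1 + ((60 + 16 - 64)*D²)/2 = -1 + (12*D²)/2 = -1 + 6*D²)
Z(100) + √(8294 - 12736) = (-1 + 6*100²) + √(8294 - 12736) = (-1 + 6*10000) + √(-4442) = (-1 + 60000) + I*√4442 = 59999 + I*√4442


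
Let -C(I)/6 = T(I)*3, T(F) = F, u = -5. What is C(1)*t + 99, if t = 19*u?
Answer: 1809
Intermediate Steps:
C(I) = -18*I (C(I) = -6*I*3 = -18*I)
t = -95 (t = 19*(-5) = -95)
C(1)*t + 99 = -18*1*(-95) + 99 = -18*(-95) + 99 = 1710 + 99 = 1809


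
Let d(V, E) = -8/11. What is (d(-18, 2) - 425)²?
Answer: 21930489/121 ≈ 1.8124e+5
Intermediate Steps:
d(V, E) = -8/11 (d(V, E) = -8*1/11 = -8/11)
(d(-18, 2) - 425)² = (-8/11 - 425)² = (-4683/11)² = 21930489/121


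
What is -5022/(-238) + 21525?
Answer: 2563986/119 ≈ 21546.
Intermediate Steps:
-5022/(-238) + 21525 = -5022*(-1/238) + 21525 = 2511/119 + 21525 = 2563986/119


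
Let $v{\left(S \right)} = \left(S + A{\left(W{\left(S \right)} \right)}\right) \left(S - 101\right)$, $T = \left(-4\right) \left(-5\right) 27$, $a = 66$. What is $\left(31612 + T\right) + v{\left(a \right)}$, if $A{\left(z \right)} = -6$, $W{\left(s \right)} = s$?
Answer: $30052$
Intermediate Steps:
$T = 540$ ($T = 20 \cdot 27 = 540$)
$v{\left(S \right)} = \left(-101 + S\right) \left(-6 + S\right)$ ($v{\left(S \right)} = \left(S - 6\right) \left(S - 101\right) = \left(-6 + S\right) \left(-101 + S\right) = \left(-101 + S\right) \left(-6 + S\right)$)
$\left(31612 + T\right) + v{\left(a \right)} = \left(31612 + 540\right) + \left(606 + 66^{2} - 7062\right) = 32152 + \left(606 + 4356 - 7062\right) = 32152 - 2100 = 30052$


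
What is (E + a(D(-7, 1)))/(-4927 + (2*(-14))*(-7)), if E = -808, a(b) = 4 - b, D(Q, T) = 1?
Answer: 805/4731 ≈ 0.17015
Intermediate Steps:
(E + a(D(-7, 1)))/(-4927 + (2*(-14))*(-7)) = (-808 + (4 - 1*1))/(-4927 + (2*(-14))*(-7)) = (-808 + (4 - 1))/(-4927 - 28*(-7)) = (-808 + 3)/(-4927 + 196) = -805/(-4731) = -805*(-1/4731) = 805/4731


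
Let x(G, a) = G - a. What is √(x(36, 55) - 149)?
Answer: 2*I*√42 ≈ 12.961*I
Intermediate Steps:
√(x(36, 55) - 149) = √((36 - 1*55) - 149) = √((36 - 55) - 149) = √(-19 - 149) = √(-168) = 2*I*√42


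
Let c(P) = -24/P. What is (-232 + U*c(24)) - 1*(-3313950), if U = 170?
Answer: 3313548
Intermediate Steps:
(-232 + U*c(24)) - 1*(-3313950) = (-232 + 170*(-24/24)) - 1*(-3313950) = (-232 + 170*(-24*1/24)) + 3313950 = (-232 + 170*(-1)) + 3313950 = (-232 - 170) + 3313950 = -402 + 3313950 = 3313548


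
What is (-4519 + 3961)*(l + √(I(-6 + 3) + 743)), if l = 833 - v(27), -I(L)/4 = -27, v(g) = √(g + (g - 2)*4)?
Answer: -464814 - 558*√851 + 558*√127 ≈ -4.7480e+5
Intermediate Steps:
v(g) = √(-8 + 5*g) (v(g) = √(g + (-2 + g)*4) = √(g + (-8 + 4*g)) = √(-8 + 5*g))
I(L) = 108 (I(L) = -4*(-27) = 108)
l = 833 - √127 (l = 833 - √(-8 + 5*27) = 833 - √(-8 + 135) = 833 - √127 ≈ 821.73)
(-4519 + 3961)*(l + √(I(-6 + 3) + 743)) = (-4519 + 3961)*((833 - √127) + √(108 + 743)) = -558*((833 - √127) + √851) = -558*(833 + √851 - √127) = -464814 - 558*√851 + 558*√127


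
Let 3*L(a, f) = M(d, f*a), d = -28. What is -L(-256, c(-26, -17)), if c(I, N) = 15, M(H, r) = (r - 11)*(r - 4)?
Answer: -14803244/3 ≈ -4.9344e+6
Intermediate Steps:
M(H, r) = (-11 + r)*(-4 + r)
L(a, f) = 44/3 - 5*a*f + a²*f²/3 (L(a, f) = (44 + (f*a)² - 15*f*a)/3 = (44 + (a*f)² - 15*a*f)/3 = (44 + a²*f² - 15*a*f)/3 = 44/3 - 5*a*f + a²*f²/3)
-L(-256, c(-26, -17)) = -(44/3 - 5*(-256)*15 + (⅓)*(-256)²*15²) = -(44/3 + 19200 + (⅓)*65536*225) = -(44/3 + 19200 + 4915200) = -1*14803244/3 = -14803244/3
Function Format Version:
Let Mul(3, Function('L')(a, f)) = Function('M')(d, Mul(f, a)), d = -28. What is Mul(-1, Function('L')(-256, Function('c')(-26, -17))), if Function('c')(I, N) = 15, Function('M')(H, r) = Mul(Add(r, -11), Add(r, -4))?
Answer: Rational(-14803244, 3) ≈ -4.9344e+6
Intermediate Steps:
Function('M')(H, r) = Mul(Add(-11, r), Add(-4, r))
Function('L')(a, f) = Add(Rational(44, 3), Mul(-5, a, f), Mul(Rational(1, 3), Pow(a, 2), Pow(f, 2))) (Function('L')(a, f) = Mul(Rational(1, 3), Add(44, Pow(Mul(f, a), 2), Mul(-15, Mul(f, a)))) = Mul(Rational(1, 3), Add(44, Pow(Mul(a, f), 2), Mul(-15, Mul(a, f)))) = Mul(Rational(1, 3), Add(44, Mul(Pow(a, 2), Pow(f, 2)), Mul(-15, a, f))) = Add(Rational(44, 3), Mul(-5, a, f), Mul(Rational(1, 3), Pow(a, 2), Pow(f, 2))))
Mul(-1, Function('L')(-256, Function('c')(-26, -17))) = Mul(-1, Add(Rational(44, 3), Mul(-5, -256, 15), Mul(Rational(1, 3), Pow(-256, 2), Pow(15, 2)))) = Mul(-1, Add(Rational(44, 3), 19200, Mul(Rational(1, 3), 65536, 225))) = Mul(-1, Add(Rational(44, 3), 19200, 4915200)) = Mul(-1, Rational(14803244, 3)) = Rational(-14803244, 3)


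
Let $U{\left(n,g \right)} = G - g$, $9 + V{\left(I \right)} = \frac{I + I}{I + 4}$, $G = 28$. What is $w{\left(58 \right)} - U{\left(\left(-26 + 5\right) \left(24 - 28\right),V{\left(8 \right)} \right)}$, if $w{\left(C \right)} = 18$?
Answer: $- \frac{53}{3} \approx -17.667$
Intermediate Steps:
$V{\left(I \right)} = -9 + \frac{2 I}{4 + I}$ ($V{\left(I \right)} = -9 + \frac{I + I}{I + 4} = -9 + \frac{2 I}{4 + I}$)
$U{\left(n,g \right)} = 28 - g$
$w{\left(58 \right)} - U{\left(\left(-26 + 5\right) \left(24 - 28\right),V{\left(8 \right)} \right)} = 18 - \left(28 - \frac{-36 - 56}{4 + 8}\right) = 18 - \left(28 - \frac{-36 - 56}{12}\right) = 18 - \left(28 - \frac{1}{12} \left(-92\right)\right) = 18 - \left(28 - - \frac{23}{3}\right) = 18 - \left(28 + \frac{23}{3}\right) = 18 - \frac{107}{3} = - \frac{53}{3}$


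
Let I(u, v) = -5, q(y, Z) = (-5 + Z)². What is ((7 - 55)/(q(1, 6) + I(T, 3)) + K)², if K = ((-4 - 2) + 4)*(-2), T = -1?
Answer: 256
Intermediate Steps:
K = 4 (K = (-6 + 4)*(-2) = -2*(-2) = 4)
((7 - 55)/(q(1, 6) + I(T, 3)) + K)² = ((7 - 55)/((-5 + 6)² - 5) + 4)² = (-48/(1² - 5) + 4)² = (-48/(1 - 5) + 4)² = (-48/(-4) + 4)² = (-48*(-¼) + 4)² = (12 + 4)² = 16² = 256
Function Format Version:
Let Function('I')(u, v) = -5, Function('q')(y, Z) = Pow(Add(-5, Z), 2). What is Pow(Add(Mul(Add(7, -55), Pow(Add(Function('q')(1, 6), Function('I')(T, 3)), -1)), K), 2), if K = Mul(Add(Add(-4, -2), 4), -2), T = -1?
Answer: 256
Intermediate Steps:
K = 4 (K = Mul(Add(-6, 4), -2) = Mul(-2, -2) = 4)
Pow(Add(Mul(Add(7, -55), Pow(Add(Function('q')(1, 6), Function('I')(T, 3)), -1)), K), 2) = Pow(Add(Mul(Add(7, -55), Pow(Add(Pow(Add(-5, 6), 2), -5), -1)), 4), 2) = Pow(Add(Mul(-48, Pow(Add(Pow(1, 2), -5), -1)), 4), 2) = Pow(Add(Mul(-48, Pow(Add(1, -5), -1)), 4), 2) = Pow(Add(Mul(-48, Pow(-4, -1)), 4), 2) = Pow(Add(Mul(-48, Rational(-1, 4)), 4), 2) = Pow(Add(12, 4), 2) = Pow(16, 2) = 256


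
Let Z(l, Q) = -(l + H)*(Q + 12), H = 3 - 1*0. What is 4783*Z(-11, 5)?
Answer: 650488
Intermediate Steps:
H = 3 (H = 3 + 0 = 3)
Z(l, Q) = -(3 + l)*(12 + Q) (Z(l, Q) = -(l + 3)*(Q + 12) = -(3 + l)*(12 + Q))
4783*Z(-11, 5) = 4783*(-36 - 12*(-11) - 3*5 - 1*5*(-11)) = 4783*(-36 + 132 - 15 + 55) = 4783*136 = 650488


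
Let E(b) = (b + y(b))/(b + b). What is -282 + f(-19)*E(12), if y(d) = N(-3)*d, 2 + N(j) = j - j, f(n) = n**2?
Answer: -925/2 ≈ -462.50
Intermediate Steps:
N(j) = -2 (N(j) = -2 + (j - j) = -2 + 0 = -2)
y(d) = -2*d
E(b) = -1/2 (E(b) = (b - 2*b)/(b + b) = (-b)/((2*b)) = (-b)*(1/(2*b)) = -1/2)
-282 + f(-19)*E(12) = -282 + (-19)**2*(-1/2) = -282 + 361*(-1/2) = -282 - 361/2 = -925/2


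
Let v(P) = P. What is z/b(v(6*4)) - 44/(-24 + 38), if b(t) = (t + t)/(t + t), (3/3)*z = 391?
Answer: 2715/7 ≈ 387.86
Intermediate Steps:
z = 391
b(t) = 1 (b(t) = (2*t)/((2*t)) = (2*t)*(1/(2*t)) = 1)
z/b(v(6*4)) - 44/(-24 + 38) = 391/1 - 44/(-24 + 38) = 391*1 - 44/14 = 391 - 44*1/14 = 391 - 22/7 = 2715/7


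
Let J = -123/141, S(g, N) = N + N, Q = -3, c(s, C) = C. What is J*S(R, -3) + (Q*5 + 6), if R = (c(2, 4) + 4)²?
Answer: -177/47 ≈ -3.7660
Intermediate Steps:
R = 64 (R = (4 + 4)² = 8² = 64)
S(g, N) = 2*N
J = -41/47 (J = -123*1/141 = -41/47 ≈ -0.87234)
J*S(R, -3) + (Q*5 + 6) = -82*(-3)/47 + (-3*5 + 6) = -41/47*(-6) + (-15 + 6) = 246/47 - 9 = -177/47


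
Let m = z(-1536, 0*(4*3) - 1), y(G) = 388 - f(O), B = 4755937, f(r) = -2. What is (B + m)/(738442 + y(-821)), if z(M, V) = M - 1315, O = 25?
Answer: 2376543/369416 ≈ 6.4332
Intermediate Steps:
z(M, V) = -1315 + M
y(G) = 390 (y(G) = 388 - 1*(-2) = 388 + 2 = 390)
m = -2851 (m = -1315 - 1536 = -2851)
(B + m)/(738442 + y(-821)) = (4755937 - 2851)/(738442 + 390) = 4753086/738832 = 4753086*(1/738832) = 2376543/369416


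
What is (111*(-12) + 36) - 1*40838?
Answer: -42134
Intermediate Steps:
(111*(-12) + 36) - 1*40838 = (-1332 + 36) - 40838 = -1296 - 40838 = -42134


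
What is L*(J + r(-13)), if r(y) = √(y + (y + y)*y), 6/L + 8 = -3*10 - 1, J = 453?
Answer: -906/13 - 10*√13/13 ≈ -72.466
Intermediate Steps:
L = -2/13 (L = 6/(-8 + (-3*10 - 1)) = 6/(-8 + (-30 - 1)) = 6/(-8 - 31) = 6/(-39) = 6*(-1/39) = -2/13 ≈ -0.15385)
r(y) = √(y + 2*y²) (r(y) = √(y + (2*y)*y) = √(y + 2*y²))
L*(J + r(-13)) = -2*(453 + √(-13*(1 + 2*(-13))))/13 = -2*(453 + √(-13*(1 - 26)))/13 = -2*(453 + √(-13*(-25)))/13 = -2*(453 + √325)/13 = -2*(453 + 5*√13)/13 = -906/13 - 10*√13/13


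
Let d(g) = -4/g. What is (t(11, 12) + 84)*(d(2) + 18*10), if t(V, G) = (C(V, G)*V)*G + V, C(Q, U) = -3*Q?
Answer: -758458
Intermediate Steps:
t(V, G) = V - 3*G*V**2 (t(V, G) = ((-3*V)*V)*G + V = (-3*V**2)*G + V = -3*G*V**2 + V = V - 3*G*V**2)
(t(11, 12) + 84)*(d(2) + 18*10) = (11*(1 - 3*12*11) + 84)*(-4/2 + 18*10) = (11*(1 - 396) + 84)*(-4*1/2 + 180) = (11*(-395) + 84)*(-2 + 180) = (-4345 + 84)*178 = -4261*178 = -758458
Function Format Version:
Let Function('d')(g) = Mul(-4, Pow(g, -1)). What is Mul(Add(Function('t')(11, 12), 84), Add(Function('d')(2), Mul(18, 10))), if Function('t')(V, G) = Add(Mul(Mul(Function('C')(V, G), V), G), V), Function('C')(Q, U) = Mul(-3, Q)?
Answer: -758458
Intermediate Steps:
Function('t')(V, G) = Add(V, Mul(-3, G, Pow(V, 2))) (Function('t')(V, G) = Add(Mul(Mul(Mul(-3, V), V), G), V) = Add(Mul(Mul(-3, Pow(V, 2)), G), V) = Add(Mul(-3, G, Pow(V, 2)), V) = Add(V, Mul(-3, G, Pow(V, 2))))
Mul(Add(Function('t')(11, 12), 84), Add(Function('d')(2), Mul(18, 10))) = Mul(Add(Mul(11, Add(1, Mul(-3, 12, 11))), 84), Add(Mul(-4, Pow(2, -1)), Mul(18, 10))) = Mul(Add(Mul(11, Add(1, -396)), 84), Add(Mul(-4, Rational(1, 2)), 180)) = Mul(Add(Mul(11, -395), 84), Add(-2, 180)) = Mul(Add(-4345, 84), 178) = Mul(-4261, 178) = -758458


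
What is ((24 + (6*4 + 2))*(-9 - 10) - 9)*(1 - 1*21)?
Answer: 19180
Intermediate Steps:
((24 + (6*4 + 2))*(-9 - 10) - 9)*(1 - 1*21) = ((24 + (24 + 2))*(-19) - 9)*(1 - 21) = ((24 + 26)*(-19) - 9)*(-20) = (50*(-19) - 9)*(-20) = (-950 - 9)*(-20) = -959*(-20) = 19180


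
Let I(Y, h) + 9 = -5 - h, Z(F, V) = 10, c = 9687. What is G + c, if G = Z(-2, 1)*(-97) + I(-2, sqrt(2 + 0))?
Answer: 8703 - sqrt(2) ≈ 8701.6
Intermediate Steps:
I(Y, h) = -14 - h (I(Y, h) = -9 + (-5 - h) = -14 - h)
G = -984 - sqrt(2) (G = 10*(-97) + (-14 - sqrt(2 + 0)) = -970 + (-14 - sqrt(2)) = -984 - sqrt(2) ≈ -985.41)
G + c = (-984 - sqrt(2)) + 9687 = 8703 - sqrt(2)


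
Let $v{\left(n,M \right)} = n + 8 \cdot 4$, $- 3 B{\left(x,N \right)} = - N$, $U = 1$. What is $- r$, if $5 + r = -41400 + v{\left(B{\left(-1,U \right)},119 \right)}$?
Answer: $\frac{124118}{3} \approx 41373.0$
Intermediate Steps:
$B{\left(x,N \right)} = \frac{N}{3}$ ($B{\left(x,N \right)} = - \frac{\left(-1\right) N}{3} = \frac{N}{3}$)
$v{\left(n,M \right)} = 32 + n$ ($v{\left(n,M \right)} = n + 32 = 32 + n$)
$r = - \frac{124118}{3}$ ($r = -5 + \left(-41400 + \left(32 + \frac{1}{3} \cdot 1\right)\right) = -5 + \left(-41400 + \left(32 + \frac{1}{3}\right)\right) = -5 + \left(-41400 + \frac{97}{3}\right) = -5 - \frac{124103}{3} = - \frac{124118}{3} \approx -41373.0$)
$- r = \left(-1\right) \left(- \frac{124118}{3}\right) = \frac{124118}{3}$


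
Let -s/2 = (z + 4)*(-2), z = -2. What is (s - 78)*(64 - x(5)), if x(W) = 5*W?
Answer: -2730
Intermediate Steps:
s = 8 (s = -2*(-2 + 4)*(-2) = -4*(-2) = -2*(-4) = 8)
(s - 78)*(64 - x(5)) = (8 - 78)*(64 - 5*5) = -70*(64 - 1*25) = -70*(64 - 25) = -70*39 = -2730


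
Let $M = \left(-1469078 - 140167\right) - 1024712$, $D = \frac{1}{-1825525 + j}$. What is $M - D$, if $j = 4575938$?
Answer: $- \frac{7244469574242}{2750413} \approx -2.634 \cdot 10^{6}$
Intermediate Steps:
$D = \frac{1}{2750413}$ ($D = \frac{1}{-1825525 + 4575938} = \frac{1}{2750413} \approx 3.6358 \cdot 10^{-7}$)
$M = -2633957$ ($M = -1609245 - 1024712 = -2633957$)
$M - D = -2633957 - \frac{1}{2750413} = - \frac{7244469574242}{2750413}$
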